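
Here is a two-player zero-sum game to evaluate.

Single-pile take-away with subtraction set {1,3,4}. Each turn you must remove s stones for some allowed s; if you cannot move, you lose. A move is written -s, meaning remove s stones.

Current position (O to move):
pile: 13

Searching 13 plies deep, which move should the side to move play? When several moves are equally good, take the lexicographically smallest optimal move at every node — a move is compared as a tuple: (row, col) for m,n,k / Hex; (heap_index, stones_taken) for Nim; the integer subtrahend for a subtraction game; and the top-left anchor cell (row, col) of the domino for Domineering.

[13] O move#1: -1:-1/12, -3:-1/10, -4:+1/9*
[9] X move#2: -1:-1/8*, -3:-1/6, -4:-1/5
[8] O move#3: -1:+1/7*, -3:-1/5, -4:-1/4
[7] X move#4: -1:-1/6*, -3:-1/4, -4:-1/3
[6] O move#5: -1:-1/5, -3:-1/3, -4:+1/2*
[2] X move#6: -1:-1/1*
[1] O move#7: -1:+1/0*
[0] end (terminal -1, X#8); searched 13 to 13

O's best at [13]: -4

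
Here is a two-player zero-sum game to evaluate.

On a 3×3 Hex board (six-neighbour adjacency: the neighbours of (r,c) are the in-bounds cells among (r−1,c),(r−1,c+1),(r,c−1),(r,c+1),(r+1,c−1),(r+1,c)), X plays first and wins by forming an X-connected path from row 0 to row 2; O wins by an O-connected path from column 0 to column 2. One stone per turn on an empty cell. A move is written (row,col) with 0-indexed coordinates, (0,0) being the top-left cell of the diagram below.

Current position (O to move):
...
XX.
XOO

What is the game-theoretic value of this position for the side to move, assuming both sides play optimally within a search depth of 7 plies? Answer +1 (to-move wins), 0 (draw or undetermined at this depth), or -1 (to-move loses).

[.../XX./XOO] O move#1: (0,0):-1/O../XX./XOO*, (0,1):-1/.O./XX./XOO, (0,2):-1/..O/XX./XOO, (1,2):-1/.../XXO/XOO
[O../XX./XOO] X move#2: (0,1):+1/OX./XX./XOO*, (0,2):+1/O.X/XX./XOO, (1,2):+1/O../XXX/XOO
[OX./XX./XOO] end (terminal -1, O#3); searched .../XX./XOO to 7

value(.../XX./XOO, O) = -1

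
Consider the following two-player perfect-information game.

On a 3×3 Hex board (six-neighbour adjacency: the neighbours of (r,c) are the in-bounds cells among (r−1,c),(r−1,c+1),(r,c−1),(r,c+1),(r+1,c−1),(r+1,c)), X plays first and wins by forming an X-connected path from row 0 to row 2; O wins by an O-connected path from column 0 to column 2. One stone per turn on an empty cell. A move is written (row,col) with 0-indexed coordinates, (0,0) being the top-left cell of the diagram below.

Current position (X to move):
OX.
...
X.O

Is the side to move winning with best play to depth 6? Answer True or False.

X winning at [OX./.../X.O]: True

p1 X@[OX./.../X.O]: (0,2)[OXX/.../X.O]+1* (1,0)[OX./X../X.O]+1 (1,1)[OX./.X./X.O]+1 (1,2)[OX./..X/X.O]+1 (2,1)[OX./.../XXO]+1
p2 O@[OXX/.../X.O]: (1,0)[OXX/O../X.O]-1* (1,1)[OXX/.O./X.O]-1 (1,2)[OXX/..O/X.O]-1 (2,1)[OXX/.../XOO]-1
p3 X@[OXX/O../X.O]: (1,1)[OXX/OX./X.O]+1* (1,2)[OXX/O.X/X.O]+1 (2,1)[OXX/O../XXO]+1
p4 O@[OXX/OX./X.O] terminal -1; root [OX./.../X.O] d6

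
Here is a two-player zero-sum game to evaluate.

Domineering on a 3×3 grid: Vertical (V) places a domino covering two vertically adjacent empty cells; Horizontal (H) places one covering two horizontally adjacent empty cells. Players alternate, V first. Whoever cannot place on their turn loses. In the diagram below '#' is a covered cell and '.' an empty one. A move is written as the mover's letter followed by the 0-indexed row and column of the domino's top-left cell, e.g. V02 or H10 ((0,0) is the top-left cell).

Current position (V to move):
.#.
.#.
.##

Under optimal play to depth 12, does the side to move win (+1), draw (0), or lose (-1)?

[.#./.#./.##] V move#1: V00:+1/##./##./.##*, V02:+1/.##/.##/.##, V10:+1/.#./##./###
[##./##./.##] end (terminal -1, H#2); searched .#./.#./.## to 12

value(.#./.#./.##, V) = +1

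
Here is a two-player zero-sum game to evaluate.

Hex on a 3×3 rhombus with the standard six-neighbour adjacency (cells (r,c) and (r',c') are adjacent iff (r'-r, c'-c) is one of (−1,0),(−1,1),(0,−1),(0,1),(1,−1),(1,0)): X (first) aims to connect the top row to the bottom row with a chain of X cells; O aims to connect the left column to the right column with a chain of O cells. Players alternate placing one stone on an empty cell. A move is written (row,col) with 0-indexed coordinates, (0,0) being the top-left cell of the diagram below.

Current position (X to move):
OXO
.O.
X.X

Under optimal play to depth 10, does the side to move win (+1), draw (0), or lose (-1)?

[OXO/.O./X.X] X move#1: (1,0):+1/OXO/XO./X.X*, (1,2):-1/OXO/.OX/X.X, (2,1):-1/OXO/.O./XXX
[OXO/XO./X.X] end (terminal -1, O#2); searched OXO/.O./X.X to 10

value(OXO/.O./X.X, X) = +1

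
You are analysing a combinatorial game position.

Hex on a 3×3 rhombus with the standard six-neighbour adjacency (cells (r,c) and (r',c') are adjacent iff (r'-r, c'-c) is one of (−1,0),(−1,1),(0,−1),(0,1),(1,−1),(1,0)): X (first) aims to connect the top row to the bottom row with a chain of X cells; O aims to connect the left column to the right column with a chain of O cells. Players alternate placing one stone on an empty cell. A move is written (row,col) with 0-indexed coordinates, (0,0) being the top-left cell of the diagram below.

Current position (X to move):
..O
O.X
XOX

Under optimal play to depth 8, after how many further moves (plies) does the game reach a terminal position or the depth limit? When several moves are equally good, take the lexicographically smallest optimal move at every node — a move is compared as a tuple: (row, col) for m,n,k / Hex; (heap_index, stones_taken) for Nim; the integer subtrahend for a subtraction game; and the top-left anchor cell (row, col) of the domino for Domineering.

PV length from [..O/O.X/XOX]: 2 plies

[..O/O.X/XOX] X move#1: (0,0):-1/X.O/O.X/XOX*, (0,1):-1/.XO/O.X/XOX, (1,1):-1/..O/OXX/XOX
[X.O/O.X/XOX] O move#2: (0,1):+1/XOO/O.X/XOX*, (1,1):+1/X.O/OOX/XOX
[XOO/O.X/XOX] end (terminal -1, X#3); searched ..O/O.X/XOX to 8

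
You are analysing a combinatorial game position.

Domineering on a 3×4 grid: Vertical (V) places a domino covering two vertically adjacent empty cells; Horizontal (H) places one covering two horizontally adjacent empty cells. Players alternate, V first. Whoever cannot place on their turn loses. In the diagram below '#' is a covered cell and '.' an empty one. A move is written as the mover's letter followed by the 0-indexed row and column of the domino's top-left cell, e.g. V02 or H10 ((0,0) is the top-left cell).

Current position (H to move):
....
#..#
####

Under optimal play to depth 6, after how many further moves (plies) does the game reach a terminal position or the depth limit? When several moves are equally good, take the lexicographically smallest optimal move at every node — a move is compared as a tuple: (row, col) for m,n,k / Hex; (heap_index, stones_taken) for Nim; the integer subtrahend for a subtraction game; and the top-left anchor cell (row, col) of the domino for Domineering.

[..../#..#/####] H move#1: H00:-1/##../#..#/####, H01:+1/.##./#..#/####*, H02:-1/..##/#..#/####, H11:+1/..../####/####
[.##./#..#/####] end (terminal -1, V#2); searched ..../#..#/#### to 6

PV length from [..../#..#/####]: 1 ply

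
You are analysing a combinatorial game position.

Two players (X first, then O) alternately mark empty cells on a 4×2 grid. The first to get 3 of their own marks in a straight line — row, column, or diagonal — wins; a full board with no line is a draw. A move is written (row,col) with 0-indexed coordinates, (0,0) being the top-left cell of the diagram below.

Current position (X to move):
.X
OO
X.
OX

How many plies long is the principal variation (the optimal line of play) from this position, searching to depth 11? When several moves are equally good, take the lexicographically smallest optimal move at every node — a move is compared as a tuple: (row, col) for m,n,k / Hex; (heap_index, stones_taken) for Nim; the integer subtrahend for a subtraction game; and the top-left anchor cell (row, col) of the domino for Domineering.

PV length from [.X/OO/X./OX]: 2 plies

ply 1, X at .X/OO/X./OX | (0,0)=+0→XX/OO/X./OX*; (2,1)=+0→.X/OO/XX/OX
ply 2, O at XX/OO/X./OX | (2,1)=+0→XX/OO/XO/OX*
ply 3: XX/OO/XO/OX is terminal +0 (X); from .X/OO/X./OX depth 11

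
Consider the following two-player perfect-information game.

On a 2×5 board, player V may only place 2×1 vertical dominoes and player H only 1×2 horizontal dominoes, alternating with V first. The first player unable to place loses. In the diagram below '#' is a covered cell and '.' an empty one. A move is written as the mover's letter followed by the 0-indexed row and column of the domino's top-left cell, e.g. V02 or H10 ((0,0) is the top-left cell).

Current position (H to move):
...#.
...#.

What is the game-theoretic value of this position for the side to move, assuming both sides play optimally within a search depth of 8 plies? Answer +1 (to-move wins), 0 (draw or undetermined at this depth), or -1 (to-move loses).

p1 H@[...#./...#.]: H00[##.#./...#.]-1* H01[.###./...#.]-1 H10[...#./##.#.]-1 H11[...#./.###.]-1
p2 V@[##.#./...#.]: V02[####./..##.]+1* V04[##.##/...##]-1
p3 H@[####./..##.]: H10[####./####.]-1*
p4 V@[####./####.]: V04[#####/#####]+1*
p5 H@[#####/#####] terminal -1; root [...#./...#.] d8

value(...#./...#., H) = -1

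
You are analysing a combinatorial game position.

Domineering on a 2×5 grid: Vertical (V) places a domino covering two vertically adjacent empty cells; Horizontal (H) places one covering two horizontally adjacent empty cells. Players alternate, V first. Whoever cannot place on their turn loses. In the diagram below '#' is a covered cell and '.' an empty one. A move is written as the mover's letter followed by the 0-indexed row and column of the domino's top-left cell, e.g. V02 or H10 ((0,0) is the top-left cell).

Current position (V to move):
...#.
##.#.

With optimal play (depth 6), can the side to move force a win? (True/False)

ply 1, V at ...#./##.#. | V02=+1→..##./####.*; V04=-1→...##/##.##
ply 2, H at ..##./####. | H00=-1→####./####.*
ply 3, V at ####./####. | V04=+1→#####/#####*
ply 4: #####/##### is terminal -1 (H); from ...#./##.#. depth 6

V winning at [...#./##.#.]: True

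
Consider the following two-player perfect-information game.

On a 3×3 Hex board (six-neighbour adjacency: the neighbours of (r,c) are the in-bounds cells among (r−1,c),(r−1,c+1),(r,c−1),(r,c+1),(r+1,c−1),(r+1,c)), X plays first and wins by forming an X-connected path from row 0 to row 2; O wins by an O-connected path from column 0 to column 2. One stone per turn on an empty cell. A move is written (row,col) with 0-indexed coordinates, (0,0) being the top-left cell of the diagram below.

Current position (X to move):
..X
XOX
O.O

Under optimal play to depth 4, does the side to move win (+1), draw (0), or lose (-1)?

value(..X/XOX/O.O, X) = +1

p1 X@[..X/XOX/O.O]: (0,0)[X.X/XOX/O.O]-1 (0,1)[.XX/XOX/O.O]-1 (2,1)[..X/XOX/OXO]+1*
p2 O@[..X/XOX/OXO] terminal -1; root [..X/XOX/O.O] d4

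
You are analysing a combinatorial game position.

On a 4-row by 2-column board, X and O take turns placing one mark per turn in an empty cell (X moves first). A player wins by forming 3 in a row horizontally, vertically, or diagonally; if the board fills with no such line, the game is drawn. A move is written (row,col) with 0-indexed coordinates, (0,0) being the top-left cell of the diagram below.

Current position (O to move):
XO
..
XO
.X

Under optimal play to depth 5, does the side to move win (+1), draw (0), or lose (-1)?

value(XO/../XO/.X, O) = +1

[XO/../XO/.X] O move#1: (1,0):+0/XO/O./XO/.X, (1,1):+1/XO/.O/XO/.X*, (3,0):-1/XO/../XO/OX
[XO/.O/XO/.X] end (terminal -1, X#2); searched XO/../XO/.X to 5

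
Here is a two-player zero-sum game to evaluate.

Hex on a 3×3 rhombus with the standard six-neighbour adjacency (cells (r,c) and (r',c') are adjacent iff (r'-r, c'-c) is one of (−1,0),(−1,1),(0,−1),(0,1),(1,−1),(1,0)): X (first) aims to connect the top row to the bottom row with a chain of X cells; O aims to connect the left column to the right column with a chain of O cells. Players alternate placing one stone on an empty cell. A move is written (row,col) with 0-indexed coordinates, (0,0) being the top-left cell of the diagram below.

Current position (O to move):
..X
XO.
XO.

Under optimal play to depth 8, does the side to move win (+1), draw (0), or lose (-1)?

value(..X/XO./XO., O) = -1

ply 1, O at ..X/XO./XO. | (0,0)=-1→O.X/XO./XO.*; (0,1)=-1→.OX/XO./XO.; (1,2)=-1→..X/XOO/XO.; (2,2)=-1→..X/XO./XOO
ply 2, X at O.X/XO./XO. | (0,1)=+1→OXX/XO./XO.*; (1,2)=+1→O.X/XOX/XO.; (2,2)=+1→O.X/XO./XOX
ply 3: OXX/XO./XO. is terminal -1 (O); from ..X/XO./XO. depth 8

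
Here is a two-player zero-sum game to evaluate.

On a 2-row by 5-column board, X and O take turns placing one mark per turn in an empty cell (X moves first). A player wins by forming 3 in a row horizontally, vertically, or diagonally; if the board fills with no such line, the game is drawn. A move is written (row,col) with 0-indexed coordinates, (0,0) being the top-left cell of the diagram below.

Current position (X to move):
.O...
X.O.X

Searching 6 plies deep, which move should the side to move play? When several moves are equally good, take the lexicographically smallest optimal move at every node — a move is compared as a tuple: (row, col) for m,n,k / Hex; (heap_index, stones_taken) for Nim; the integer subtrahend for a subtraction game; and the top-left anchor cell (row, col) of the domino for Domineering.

[.O.../X.O.X] X move#1: (0,0):+0/XO.../X.O.X*, (0,2):+0/.OX../X.O.X, (0,3):+0/.O.X./X.O.X, (0,4):-1/.O..X/X.O.X, (1,1):-1/.O.../XXO.X, (1,3):-1/.O.../X.OXX
[XO.../X.O.X] O move#2: (0,2):+0/XOO../X.O.X*, (0,3):+0/XO.O./X.O.X, (0,4):+0/XO..O/X.O.X, (1,1):+0/XO.../XOO.X, (1,3):+0/XO.../X.OOX
[XOO../X.O.X] X move#3: (0,3):+0/XOOX./X.O.X*, (0,4):-1/XOO.X/X.O.X, (1,1):-1/XOO../XXO.X, (1,3):-1/XOO../X.OXX
[XOOX./X.O.X] O move#4: (0,4):+0/XOOXO/X.O.X*, (1,1):+0/XOOX./XOO.X, (1,3):+0/XOOX./X.OOX
[XOOXO/X.O.X] X move#5: (1,1):+0/XOOXO/XXO.X*, (1,3):+0/XOOXO/X.OXX
[XOOXO/XXO.X] O move#6: (1,3):+0/XOOXO/XXOOX*
[XOOXO/XXOOX] end (terminal +0, X#7); searched .O.../X.O.X to 6

X's best at [.O.../X.O.X]: (0,0)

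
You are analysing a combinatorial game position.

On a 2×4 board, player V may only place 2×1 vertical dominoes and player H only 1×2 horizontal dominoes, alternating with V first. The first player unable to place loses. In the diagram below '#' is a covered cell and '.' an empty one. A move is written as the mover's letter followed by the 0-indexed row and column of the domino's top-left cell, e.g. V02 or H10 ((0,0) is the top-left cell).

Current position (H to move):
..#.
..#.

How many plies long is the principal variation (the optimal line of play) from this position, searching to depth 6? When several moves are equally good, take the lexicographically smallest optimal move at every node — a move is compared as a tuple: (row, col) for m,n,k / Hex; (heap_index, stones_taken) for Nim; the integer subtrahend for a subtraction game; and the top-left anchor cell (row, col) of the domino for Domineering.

PV length from [..#./..#.]: 3 plies

ply 1, H at ..#./..#. | H00=+1→###./..#.*; H10=+1→..#./###.
ply 2, V at ###./..#. | V03=-1→####/..##*
ply 3, H at ####/..## | H10=+1→####/####*
ply 4: ####/#### is terminal -1 (V); from ..#./..#. depth 6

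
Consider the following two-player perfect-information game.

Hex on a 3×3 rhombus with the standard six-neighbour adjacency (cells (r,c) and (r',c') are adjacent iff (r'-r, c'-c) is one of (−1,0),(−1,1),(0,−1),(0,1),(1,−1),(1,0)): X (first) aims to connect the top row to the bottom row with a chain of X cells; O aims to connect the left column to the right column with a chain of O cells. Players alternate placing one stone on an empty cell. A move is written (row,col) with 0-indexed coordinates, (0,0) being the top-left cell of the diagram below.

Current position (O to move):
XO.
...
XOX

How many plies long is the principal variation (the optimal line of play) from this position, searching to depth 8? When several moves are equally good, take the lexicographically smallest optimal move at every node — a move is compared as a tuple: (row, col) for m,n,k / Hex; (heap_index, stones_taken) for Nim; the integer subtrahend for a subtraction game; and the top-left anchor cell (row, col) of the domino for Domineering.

PV length from [XO./.../XOX]: 2 plies

ply 1, O at XO./.../XOX | (0,2)=-1→XOO/.../XOX*; (1,0)=-1→XO./O../XOX; (1,1)=-1→XO./.O./XOX; (1,2)=-1→XO./..O/XOX
ply 2, X at XOO/.../XOX | (1,0)=+1→XOO/X../XOX*; (1,1)=-1→XOO/.X./XOX; (1,2)=-1→XOO/..X/XOX
ply 3: XOO/X../XOX is terminal -1 (O); from XO./.../XOX depth 8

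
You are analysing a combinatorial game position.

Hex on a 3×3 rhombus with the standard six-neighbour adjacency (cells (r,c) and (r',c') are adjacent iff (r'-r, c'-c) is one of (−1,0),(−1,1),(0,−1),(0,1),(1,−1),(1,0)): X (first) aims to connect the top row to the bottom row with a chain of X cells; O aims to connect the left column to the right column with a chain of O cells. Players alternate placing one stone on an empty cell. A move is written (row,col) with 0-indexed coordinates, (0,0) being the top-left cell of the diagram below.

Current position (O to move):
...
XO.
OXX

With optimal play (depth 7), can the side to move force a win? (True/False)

O winning at [.../XO./OXX]: True

p1 O@[.../XO./OXX]: (0,0)[O../XO./OXX]+1* (0,1)[.O./XO./OXX]+1 (0,2)[..O/XO./OXX]+1 (1,2)[.../XOO/OXX]+1
p2 X@[O../XO./OXX]: (0,1)[OX./XO./OXX]-1* (0,2)[O.X/XO./OXX]-1 (1,2)[O../XOX/OXX]-1
p3 O@[OX./XO./OXX]: (0,2)[OXO/XO./OXX]+1* (1,2)[OX./XOO/OXX]+1
p4 X@[OXO/XO./OXX] terminal -1; root [.../XO./OXX] d7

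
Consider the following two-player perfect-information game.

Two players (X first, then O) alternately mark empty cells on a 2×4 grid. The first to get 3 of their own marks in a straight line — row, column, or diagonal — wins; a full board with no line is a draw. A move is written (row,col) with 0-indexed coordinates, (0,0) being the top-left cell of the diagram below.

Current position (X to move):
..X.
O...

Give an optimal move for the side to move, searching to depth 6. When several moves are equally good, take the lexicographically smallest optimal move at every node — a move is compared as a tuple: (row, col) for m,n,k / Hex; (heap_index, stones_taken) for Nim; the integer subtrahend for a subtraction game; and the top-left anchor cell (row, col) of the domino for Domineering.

p1 X@[..X./O...]: (0,0)[X.X./O...]+0 (0,1)[.XX./O...]+1* (0,3)[..XX/O...]+0 (1,1)[..X./OX..]+0 (1,2)[..X./O.X.]+0 (1,3)[..X./O..X]+0
p2 O@[.XX./O...]: (0,0)[OXX./O...]-1* (0,3)[.XXO/O...]-1 (1,1)[.XX./OO..]-1 (1,2)[.XX./O.O.]-1 (1,3)[.XX./O..O]-1
p3 X@[OXX./O...]: (0,3)[OXXX/O...]+1* (1,1)[OXX./OX..]+0 (1,2)[OXX./O.X.]+0 (1,3)[OXX./O..X]+0
p4 O@[OXXX/O...] terminal -1; root [..X./O...] d6

X's best at [..X./O...]: (0,1)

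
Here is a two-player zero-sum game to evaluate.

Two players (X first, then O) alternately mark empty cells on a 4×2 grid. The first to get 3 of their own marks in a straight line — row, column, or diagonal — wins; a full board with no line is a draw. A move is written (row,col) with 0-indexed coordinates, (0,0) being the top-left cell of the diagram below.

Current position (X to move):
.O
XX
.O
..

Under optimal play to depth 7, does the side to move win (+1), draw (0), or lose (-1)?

[.O/XX/.O/..] X move#1: (0,0):+0/XO/XX/.O/.., (2,0):+1/.O/XX/XO/..*, (3,0):+0/.O/XX/.O/X., (3,1):+0/.O/XX/.O/.X
[.O/XX/XO/..] O move#2: (0,0):-1/OO/XX/XO/..*, (3,0):-1/.O/XX/XO/O., (3,1):-1/.O/XX/XO/.O
[OO/XX/XO/..] X move#3: (3,0):+1/OO/XX/XO/X.*, (3,1):+0/OO/XX/XO/.X
[OO/XX/XO/X.] end (terminal -1, O#4); searched .O/XX/.O/.. to 7

value(.O/XX/.O/.., X) = +1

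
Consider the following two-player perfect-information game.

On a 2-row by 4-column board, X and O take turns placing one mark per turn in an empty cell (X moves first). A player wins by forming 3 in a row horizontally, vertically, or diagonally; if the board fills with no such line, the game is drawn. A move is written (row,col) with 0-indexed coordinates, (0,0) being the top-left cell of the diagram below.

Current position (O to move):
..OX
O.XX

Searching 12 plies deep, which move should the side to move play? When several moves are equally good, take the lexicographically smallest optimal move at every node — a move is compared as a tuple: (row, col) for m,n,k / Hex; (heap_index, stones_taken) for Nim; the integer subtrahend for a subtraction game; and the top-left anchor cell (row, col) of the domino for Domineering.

O's best at [..OX/O.XX]: (1,1)

[..OX/O.XX] O move#1: (0,0):-1/O.OX/O.XX, (0,1):-1/.OOX/O.XX, (1,1):+0/..OX/OOXX*
[..OX/OOXX] X move#2: (0,0):+0/X.OX/OOXX*, (0,1):+0/.XOX/OOXX
[X.OX/OOXX] O move#3: (0,1):+0/XOOX/OOXX*
[XOOX/OOXX] end (terminal +0, X#4); searched ..OX/O.XX to 12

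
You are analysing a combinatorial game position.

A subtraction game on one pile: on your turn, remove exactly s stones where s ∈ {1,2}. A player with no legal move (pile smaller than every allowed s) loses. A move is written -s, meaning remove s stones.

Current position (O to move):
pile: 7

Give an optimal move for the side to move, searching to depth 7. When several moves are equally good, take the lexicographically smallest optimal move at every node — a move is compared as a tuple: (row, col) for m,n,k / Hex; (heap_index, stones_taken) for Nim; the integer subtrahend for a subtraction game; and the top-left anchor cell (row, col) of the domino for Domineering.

O's best at [7]: -1

p1 O@[7]: -1[6]+1* -2[5]-1
p2 X@[6]: -1[5]-1* -2[4]-1
p3 O@[5]: -1[4]-1 -2[3]+1*
p4 X@[3]: -1[2]-1* -2[1]-1
p5 O@[2]: -1[1]-1 -2[0]+1*
p6 X@[0] terminal -1; root [7] d7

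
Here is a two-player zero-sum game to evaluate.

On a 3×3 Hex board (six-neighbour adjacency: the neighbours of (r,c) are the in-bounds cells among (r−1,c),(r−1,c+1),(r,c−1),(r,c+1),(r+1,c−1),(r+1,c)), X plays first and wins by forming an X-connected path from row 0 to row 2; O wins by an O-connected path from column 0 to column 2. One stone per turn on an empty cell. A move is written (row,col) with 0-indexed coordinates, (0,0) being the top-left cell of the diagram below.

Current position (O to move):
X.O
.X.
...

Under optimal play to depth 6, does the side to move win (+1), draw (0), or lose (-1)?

value(X.O/.X./..., O) = -1

[X.O/.X./...] O move#1: (0,1):-1/XOO/.X./...*, (1,0):-1/X.O/OX./..., (1,2):-1/X.O/.XO/..., (2,0):-1/X.O/.X./O.., (2,1):-1/X.O/.X./.O., (2,2):-1/X.O/.X./..O
[XOO/.X./...] X move#2: (1,0):+1/XOO/XX./...*, (1,2):-1/XOO/.XX/..., (2,0):-1/XOO/.X./X.., (2,1):-1/XOO/.X./.X., (2,2):-1/XOO/.X./..X
[XOO/XX./...] O move#3: (1,2):-1/XOO/XXO/...*, (2,0):-1/XOO/XX./O.., (2,1):-1/XOO/XX./.O., (2,2):-1/XOO/XX./..O
[XOO/XXO/...] X move#4: (2,0):+1/XOO/XXO/X..*, (2,1):+1/XOO/XXO/.X., (2,2):+1/XOO/XXO/..X
[XOO/XXO/X..] end (terminal -1, O#5); searched X.O/.X./... to 6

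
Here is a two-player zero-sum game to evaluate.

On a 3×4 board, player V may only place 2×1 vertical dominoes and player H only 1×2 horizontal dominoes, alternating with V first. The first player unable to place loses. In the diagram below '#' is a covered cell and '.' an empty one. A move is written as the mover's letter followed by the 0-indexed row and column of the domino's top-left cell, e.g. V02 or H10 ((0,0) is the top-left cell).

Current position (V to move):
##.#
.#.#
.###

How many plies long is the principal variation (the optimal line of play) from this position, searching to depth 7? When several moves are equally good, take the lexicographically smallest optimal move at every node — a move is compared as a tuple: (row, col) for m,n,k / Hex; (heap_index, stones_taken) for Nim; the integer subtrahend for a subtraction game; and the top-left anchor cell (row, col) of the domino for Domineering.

ply 1, V at ##.#/.#.#/.### | V02=+1→####/.###/.###*; V10=+1→##.#/##.#/####
ply 2: ####/.###/.### is terminal -1 (H); from ##.#/.#.#/.### depth 7

PV length from [##.#/.#.#/.###]: 1 ply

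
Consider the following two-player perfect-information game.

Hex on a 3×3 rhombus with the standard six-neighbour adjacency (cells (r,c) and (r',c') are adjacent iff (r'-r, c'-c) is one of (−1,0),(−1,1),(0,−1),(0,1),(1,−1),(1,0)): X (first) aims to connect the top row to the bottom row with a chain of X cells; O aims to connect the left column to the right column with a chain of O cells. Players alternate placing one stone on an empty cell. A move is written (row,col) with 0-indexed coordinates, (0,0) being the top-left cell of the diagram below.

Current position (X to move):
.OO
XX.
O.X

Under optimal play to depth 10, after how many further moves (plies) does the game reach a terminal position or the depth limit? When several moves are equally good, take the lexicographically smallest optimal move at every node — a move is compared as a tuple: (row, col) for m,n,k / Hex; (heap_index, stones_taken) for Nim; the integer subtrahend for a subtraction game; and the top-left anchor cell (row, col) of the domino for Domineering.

PV length from [.OO/XX./O.X]: 3 plies

p1 X@[.OO/XX./O.X]: (0,0)[XOO/XX./O.X]+1* (1,2)[.OO/XXX/O.X]-1 (2,1)[.OO/XX./OXX]-1
p2 O@[XOO/XX./O.X]: (1,2)[XOO/XXO/O.X]-1* (2,1)[XOO/XX./OOX]-1
p3 X@[XOO/XXO/O.X]: (2,1)[XOO/XXO/OXX]+1*
p4 O@[XOO/XXO/OXX] terminal -1; root [.OO/XX./O.X] d10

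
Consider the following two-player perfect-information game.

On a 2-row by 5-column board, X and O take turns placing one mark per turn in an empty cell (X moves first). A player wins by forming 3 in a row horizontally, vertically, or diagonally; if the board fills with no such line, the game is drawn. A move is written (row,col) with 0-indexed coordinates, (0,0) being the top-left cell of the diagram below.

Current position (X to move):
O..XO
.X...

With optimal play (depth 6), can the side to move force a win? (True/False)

[O..XO/.X...] X move#1: (0,1):+1/OX.XO/.X...*, (0,2):+1/O.XXO/.X..., (1,0):+0/O..XO/XX..., (1,2):+1/O..XO/.XX.., (1,3):+0/O..XO/.X.X., (1,4):+0/O..XO/.X..X
[OX.XO/.X...] O move#2: (0,2):-1/OXOXO/.X...*, (1,0):-1/OX.XO/OX..., (1,2):-1/OX.XO/.XO.., (1,3):-1/OX.XO/.X.O., (1,4):-1/OX.XO/.X..O
[OXOXO/.X...] X move#3: (1,0):+0/OXOXO/XX..., (1,2):+1/OXOXO/.XX..*, (1,3):+0/OXOXO/.X.X., (1,4):+0/OXOXO/.X..X
[OXOXO/.XX..] O move#4: (1,0):-1/OXOXO/OXX..*, (1,3):-1/OXOXO/.XXO., (1,4):-1/OXOXO/.XX.O
[OXOXO/OXX..] X move#5: (1,3):+1/OXOXO/OXXX.*, (1,4):+0/OXOXO/OXX.X
[OXOXO/OXXX.] end (terminal -1, O#6); searched O..XO/.X... to 6

X winning at [O..XO/.X...]: True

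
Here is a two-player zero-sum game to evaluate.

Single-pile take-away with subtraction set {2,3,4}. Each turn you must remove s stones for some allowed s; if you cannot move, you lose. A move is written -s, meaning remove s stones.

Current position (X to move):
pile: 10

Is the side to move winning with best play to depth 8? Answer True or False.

[10] X move#1: -2:-1/8, -3:+1/7*, -4:+1/6
[7] O move#2: -2:-1/5*, -3:-1/4, -4:-1/3
[5] X move#3: -2:-1/3, -3:-1/2, -4:+1/1*
[1] end (terminal -1, O#4); searched 10 to 8

X winning at [10]: True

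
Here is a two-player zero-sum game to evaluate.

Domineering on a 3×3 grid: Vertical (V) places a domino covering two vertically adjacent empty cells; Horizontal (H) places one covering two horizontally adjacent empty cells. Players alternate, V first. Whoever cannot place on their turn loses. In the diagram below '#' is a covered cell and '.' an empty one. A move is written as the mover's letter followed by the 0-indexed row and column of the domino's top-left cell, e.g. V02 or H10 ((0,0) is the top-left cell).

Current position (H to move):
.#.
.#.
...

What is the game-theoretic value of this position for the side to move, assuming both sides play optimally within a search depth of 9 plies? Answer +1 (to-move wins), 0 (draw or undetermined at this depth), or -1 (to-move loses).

value(.#./.#./..., H) = -1

p1 H@[.#./.#./...]: H20[.#./.#./##.]-1* H21[.#./.#./.##]-1
p2 V@[.#./.#./##.]: V00[##./##./##.]+1* V02[.##/.##/##.]+1 V12[.#./.##/###]+1
p3 H@[##./##./##.] terminal -1; root [.#./.#./...] d9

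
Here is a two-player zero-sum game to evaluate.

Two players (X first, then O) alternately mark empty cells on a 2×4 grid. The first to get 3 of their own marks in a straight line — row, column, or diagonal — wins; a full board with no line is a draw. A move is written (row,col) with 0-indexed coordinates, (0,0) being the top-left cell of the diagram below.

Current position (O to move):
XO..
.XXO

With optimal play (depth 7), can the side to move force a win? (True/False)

[XO../.XXO] O move#1: (0,2):-1/XOO./.XXO, (0,3):-1/XO.O/.XXO, (1,0):+0/XO../OXXO*
[XO../OXXO] X move#2: (0,2):+0/XOX./OXXO*, (0,3):+0/XO.X/OXXO
[XOX./OXXO] O move#3: (0,3):+0/XOXO/OXXO*
[XOXO/OXXO] end (terminal +0, X#4); searched XO../.XXO to 7

O winning at [XO../.XXO]: False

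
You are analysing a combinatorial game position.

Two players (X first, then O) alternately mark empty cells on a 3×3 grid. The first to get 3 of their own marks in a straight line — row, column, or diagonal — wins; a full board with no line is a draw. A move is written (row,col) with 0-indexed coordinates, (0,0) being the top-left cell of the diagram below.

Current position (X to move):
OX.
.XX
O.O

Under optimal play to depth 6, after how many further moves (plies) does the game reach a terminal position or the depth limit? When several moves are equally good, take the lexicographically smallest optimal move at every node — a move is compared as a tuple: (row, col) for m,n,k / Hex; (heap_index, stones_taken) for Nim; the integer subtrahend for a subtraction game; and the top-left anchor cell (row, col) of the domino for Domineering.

[OX./.XX/O.O] X move#1: (0,2):-1/OXX/.XX/O.O, (1,0):+1/OX./XXX/O.O*, (2,1):+1/OX./.XX/OXO
[OX./XXX/O.O] end (terminal -1, O#2); searched OX./.XX/O.O to 6

PV length from [OX./.XX/O.O]: 1 ply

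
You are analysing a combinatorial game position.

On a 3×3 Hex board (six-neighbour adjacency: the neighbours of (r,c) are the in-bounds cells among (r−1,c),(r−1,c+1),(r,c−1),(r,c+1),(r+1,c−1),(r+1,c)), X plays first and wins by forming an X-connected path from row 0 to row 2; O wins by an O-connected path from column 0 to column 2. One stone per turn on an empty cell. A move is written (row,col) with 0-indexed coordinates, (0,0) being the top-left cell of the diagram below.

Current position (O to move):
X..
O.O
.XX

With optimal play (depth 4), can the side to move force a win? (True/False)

ply 1, O at X../O.O/.XX | (0,1)=+1→XO./O.O/.XX*; (0,2)=+1→X.O/O.O/.XX; (1,1)=+1→X../OOO/.XX; (2,0)=-1→X../O.O/OXX
ply 2, X at XO./O.O/.XX | (0,2)=-1→XOX/O.O/.XX*; (1,1)=-1→XO./OXO/.XX; (2,0)=-1→XO./O.O/XXX
ply 3, O at XOX/O.O/.XX | (1,1)=+1→XOX/OOO/.XX*; (2,0)=-1→XOX/O.O/OXX
ply 4: XOX/OOO/.XX is terminal -1 (X); from X../O.O/.XX depth 4

O winning at [X../O.O/.XX]: True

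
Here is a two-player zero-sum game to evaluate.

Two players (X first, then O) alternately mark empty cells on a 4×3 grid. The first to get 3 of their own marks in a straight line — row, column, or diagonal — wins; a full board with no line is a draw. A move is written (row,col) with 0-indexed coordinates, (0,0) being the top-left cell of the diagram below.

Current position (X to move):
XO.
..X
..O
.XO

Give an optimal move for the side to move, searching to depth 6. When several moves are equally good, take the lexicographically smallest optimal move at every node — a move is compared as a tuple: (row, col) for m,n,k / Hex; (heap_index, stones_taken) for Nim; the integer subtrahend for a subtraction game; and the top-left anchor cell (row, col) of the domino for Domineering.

[XO./..X/..O/.XO] X move#1: (0,2):-1/XOX/..X/..O/.XO, (1,0):+1/XO./X.X/..O/.XO*, (1,1):+1/XO./.XX/..O/.XO, (2,0):+1/XO./..X/X.O/.XO, (2,1):+1/XO./..X/.XO/.XO, (3,0):-1/XO./..X/..O/XXO
[XO./X.X/..O/.XO] O move#2: (0,2):-1/XOO/X.X/..O/.XO*, (1,1):-1/XO./XOX/..O/.XO, (2,0):-1/XO./X.X/O.O/.XO, (2,1):-1/XO./X.X/.OO/.XO, (3,0):-1/XO./X.X/..O/OXO
[XOO/X.X/..O/.XO] X move#3: (1,1):+1/XOO/XXX/..O/.XO*, (2,0):+1/XOO/X.X/X.O/.XO, (2,1):+1/XOO/X.X/.XO/.XO, (3,0):+1/XOO/X.X/..O/XXO
[XOO/XXX/..O/.XO] end (terminal -1, O#4); searched XO./..X/..O/.XO to 6

X's best at [XO./..X/..O/.XO]: (1,0)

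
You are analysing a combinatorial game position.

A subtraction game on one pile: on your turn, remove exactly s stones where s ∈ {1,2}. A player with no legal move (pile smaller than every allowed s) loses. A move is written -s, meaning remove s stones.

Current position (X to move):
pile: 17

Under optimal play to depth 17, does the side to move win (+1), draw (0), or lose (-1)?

value(17, X) = +1

[17] X move#1: -1:-1/16, -2:+1/15*
[15] O move#2: -1:-1/14*, -2:-1/13
[14] X move#3: -1:-1/13, -2:+1/12*
[12] O move#4: -1:-1/11*, -2:-1/10
[11] X move#5: -1:-1/10, -2:+1/9*
[9] O move#6: -1:-1/8*, -2:-1/7
[8] X move#7: -1:-1/7, -2:+1/6*
[6] O move#8: -1:-1/5*, -2:-1/4
[5] X move#9: -1:-1/4, -2:+1/3*
[3] O move#10: -1:-1/2*, -2:-1/1
[2] X move#11: -1:-1/1, -2:+1/0*
[0] end (terminal -1, O#12); searched 17 to 17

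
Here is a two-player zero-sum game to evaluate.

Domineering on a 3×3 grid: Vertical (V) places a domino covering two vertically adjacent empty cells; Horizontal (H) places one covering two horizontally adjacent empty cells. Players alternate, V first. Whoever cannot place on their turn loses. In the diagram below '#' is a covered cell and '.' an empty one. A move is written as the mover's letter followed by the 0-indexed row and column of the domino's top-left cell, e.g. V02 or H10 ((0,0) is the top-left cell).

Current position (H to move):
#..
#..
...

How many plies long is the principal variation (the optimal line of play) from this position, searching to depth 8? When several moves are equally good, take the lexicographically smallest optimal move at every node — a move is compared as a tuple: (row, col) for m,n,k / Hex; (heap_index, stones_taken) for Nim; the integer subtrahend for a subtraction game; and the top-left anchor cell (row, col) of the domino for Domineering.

ply 1, H at #../#../... | H01=-1→###/#../...; H11=+1→#../###/...*; H20=-1→#../#../##.; H21=-1→#../#../.##
ply 2: #../###/... is terminal -1 (V); from #../#../... depth 8

PV length from [#../#../...]: 1 ply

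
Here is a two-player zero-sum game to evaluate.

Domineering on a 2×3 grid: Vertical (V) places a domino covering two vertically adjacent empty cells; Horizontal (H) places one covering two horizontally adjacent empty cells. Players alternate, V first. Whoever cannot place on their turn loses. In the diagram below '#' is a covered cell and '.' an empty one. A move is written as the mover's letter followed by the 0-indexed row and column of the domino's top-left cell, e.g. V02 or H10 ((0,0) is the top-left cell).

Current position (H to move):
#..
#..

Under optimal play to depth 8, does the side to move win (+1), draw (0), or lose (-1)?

value(#../#.., H) = +1

[#../#..] H move#1: H01:+1/###/#..*, H11:+1/#../###
[###/#..] end (terminal -1, V#2); searched #../#.. to 8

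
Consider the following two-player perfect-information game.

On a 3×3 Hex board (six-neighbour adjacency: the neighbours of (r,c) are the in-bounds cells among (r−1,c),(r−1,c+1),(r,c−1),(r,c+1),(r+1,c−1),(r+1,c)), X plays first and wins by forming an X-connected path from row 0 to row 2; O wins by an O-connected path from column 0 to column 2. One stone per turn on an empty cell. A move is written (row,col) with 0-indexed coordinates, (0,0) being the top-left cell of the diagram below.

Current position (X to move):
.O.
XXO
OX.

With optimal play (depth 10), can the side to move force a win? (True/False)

X winning at [.O./XXO/OX.]: True

[.O./XXO/OX.] X move#1: (0,0):+1/XO./XXO/OX.*, (0,2):+1/.OX/XXO/OX., (2,2):+1/.O./XXO/OXX
[XO./XXO/OX.] end (terminal -1, O#2); searched .O./XXO/OX. to 10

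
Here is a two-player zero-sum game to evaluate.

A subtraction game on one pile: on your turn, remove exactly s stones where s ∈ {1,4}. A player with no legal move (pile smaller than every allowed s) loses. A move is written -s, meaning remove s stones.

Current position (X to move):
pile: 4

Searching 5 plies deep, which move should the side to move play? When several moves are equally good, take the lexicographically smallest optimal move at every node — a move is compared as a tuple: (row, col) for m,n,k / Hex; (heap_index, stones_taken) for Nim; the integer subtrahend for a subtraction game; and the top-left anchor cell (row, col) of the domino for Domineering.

p1 X@[4]: -1[3]-1 -4[0]+1*
p2 O@[0] terminal -1; root [4] d5

X's best at [4]: -4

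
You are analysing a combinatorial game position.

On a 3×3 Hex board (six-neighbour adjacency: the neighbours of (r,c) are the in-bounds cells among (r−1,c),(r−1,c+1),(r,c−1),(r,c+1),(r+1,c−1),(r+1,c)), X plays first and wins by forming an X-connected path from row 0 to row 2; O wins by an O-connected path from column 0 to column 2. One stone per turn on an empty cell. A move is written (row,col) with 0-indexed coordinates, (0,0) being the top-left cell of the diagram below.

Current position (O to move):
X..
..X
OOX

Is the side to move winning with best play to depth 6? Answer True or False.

[X../..X/OOX] O move#1: (0,1):-1/XO./..X/OOX*, (0,2):-1/X.O/..X/OOX, (1,0):-1/X../O.X/OOX, (1,1):-1/X../.OX/OOX
[XO./..X/OOX] X move#2: (0,2):+1/XOX/..X/OOX*, (1,0):+1/XO./X.X/OOX, (1,1):+1/XO./.XX/OOX
[XOX/..X/OOX] end (terminal -1, O#3); searched X../..X/OOX to 6

O winning at [X../..X/OOX]: False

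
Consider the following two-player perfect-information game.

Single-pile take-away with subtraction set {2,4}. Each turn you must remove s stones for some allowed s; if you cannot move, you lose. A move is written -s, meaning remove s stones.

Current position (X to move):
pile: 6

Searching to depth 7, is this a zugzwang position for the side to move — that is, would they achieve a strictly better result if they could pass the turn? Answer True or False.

zugzwang(6, X) = True

p1 X@[6]: -2[4]-1* -4[2]-1
p2 O@[4]: -2[2]-1 -4[0]+1*
p3 X@[0] terminal -1; root [6] d7
pass branch (O moves first from the same position):
  | p1 O@[6]: -2[4]-1* -4[2]-1
  | p2 X@[4]: -2[2]-1 -4[0]+1*
  | p3 O@[0] terminal -1; root [6] d7
X moving scores -1; X passing scores +1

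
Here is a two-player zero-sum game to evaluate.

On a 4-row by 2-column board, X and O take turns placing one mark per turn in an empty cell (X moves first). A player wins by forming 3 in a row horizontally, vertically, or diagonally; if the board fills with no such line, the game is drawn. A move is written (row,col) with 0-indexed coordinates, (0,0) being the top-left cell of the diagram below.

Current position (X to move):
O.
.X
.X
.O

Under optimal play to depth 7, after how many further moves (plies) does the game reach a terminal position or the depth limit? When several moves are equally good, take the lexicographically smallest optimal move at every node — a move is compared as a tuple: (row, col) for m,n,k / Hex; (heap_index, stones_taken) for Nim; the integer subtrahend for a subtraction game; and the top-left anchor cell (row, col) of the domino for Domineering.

PV length from [O./.X/.X/.O]: 1 ply

ply 1, X at O./.X/.X/.O | (0,1)=+1→OX/.X/.X/.O*; (1,0)=+0→O./XX/.X/.O; (2,0)=+0→O./.X/XX/.O; (3,0)=+0→O./.X/.X/XO
ply 2: OX/.X/.X/.O is terminal -1 (O); from O./.X/.X/.O depth 7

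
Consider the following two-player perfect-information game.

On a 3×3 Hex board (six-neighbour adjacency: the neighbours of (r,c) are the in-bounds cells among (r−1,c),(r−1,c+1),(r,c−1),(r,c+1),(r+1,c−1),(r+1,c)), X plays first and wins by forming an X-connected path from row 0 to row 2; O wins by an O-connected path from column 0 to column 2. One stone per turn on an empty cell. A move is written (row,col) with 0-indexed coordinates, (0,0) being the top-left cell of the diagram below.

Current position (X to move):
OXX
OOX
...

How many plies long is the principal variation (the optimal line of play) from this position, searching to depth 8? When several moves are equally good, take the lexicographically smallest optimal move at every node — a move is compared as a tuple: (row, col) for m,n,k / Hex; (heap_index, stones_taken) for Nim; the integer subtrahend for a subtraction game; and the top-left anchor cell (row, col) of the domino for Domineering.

PV length from [OXX/OOX/...]: 3 plies

p1 X@[OXX/OOX/...]: (2,0)[OXX/OOX/X..]+1* (2,1)[OXX/OOX/.X.]+1 (2,2)[OXX/OOX/..X]+1
p2 O@[OXX/OOX/X..]: (2,1)[OXX/OOX/XO.]-1* (2,2)[OXX/OOX/X.O]-1
p3 X@[OXX/OOX/XO.]: (2,2)[OXX/OOX/XOX]+1*
p4 O@[OXX/OOX/XOX] terminal -1; root [OXX/OOX/...] d8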